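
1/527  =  1/527=0.00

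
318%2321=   318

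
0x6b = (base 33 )38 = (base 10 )107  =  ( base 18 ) 5h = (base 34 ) 35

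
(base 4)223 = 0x2b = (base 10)43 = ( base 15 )2d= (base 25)1i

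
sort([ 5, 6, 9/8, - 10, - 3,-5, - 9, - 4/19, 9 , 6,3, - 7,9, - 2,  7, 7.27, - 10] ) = [ - 10, - 10, - 9, - 7, - 5,-3,  -  2, - 4/19, 9/8, 3,  5,6, 6, 7 , 7.27, 9, 9]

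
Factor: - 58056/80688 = - 2^( - 1 ) *41^( - 1)*59^1= -  59/82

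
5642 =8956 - 3314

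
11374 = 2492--8882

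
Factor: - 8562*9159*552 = -43287485616 = - 2^4*3^3*23^1*43^1*71^1* 1427^1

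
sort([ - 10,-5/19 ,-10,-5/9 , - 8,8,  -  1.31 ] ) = [ - 10,-10,  -  8,-1.31, - 5/9,-5/19, 8]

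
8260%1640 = 60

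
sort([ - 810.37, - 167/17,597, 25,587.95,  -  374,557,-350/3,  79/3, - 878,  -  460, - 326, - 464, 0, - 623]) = [ - 878,-810.37, - 623, - 464, - 460, - 374, - 326, - 350/3 ,-167/17, 0, 25,79/3,557 , 587.95,  597 ]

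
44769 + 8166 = 52935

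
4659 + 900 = 5559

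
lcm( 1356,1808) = 5424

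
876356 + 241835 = 1118191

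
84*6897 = 579348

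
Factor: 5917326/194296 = 2958663/97148 = 2^(-2 )*3^1*17^1 * 149^(  -  1 )*163^ ( - 1 ) * 58013^1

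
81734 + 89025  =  170759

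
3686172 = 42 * 87766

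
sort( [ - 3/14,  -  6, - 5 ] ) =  [ - 6, - 5 ,-3/14] 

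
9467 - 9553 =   -  86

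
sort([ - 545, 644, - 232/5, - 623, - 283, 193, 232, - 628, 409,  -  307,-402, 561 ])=[ - 628, -623,-545, - 402,  -  307,  -  283 , - 232/5,193, 232,  409,561,  644]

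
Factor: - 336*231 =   -  2^4*3^2*7^2* 11^1=- 77616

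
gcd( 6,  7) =1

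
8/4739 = 8/4739 = 0.00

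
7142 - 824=6318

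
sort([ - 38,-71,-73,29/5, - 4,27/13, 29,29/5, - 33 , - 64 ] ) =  [-73, - 71 , - 64, - 38, - 33, - 4,  27/13,29/5,29/5, 29]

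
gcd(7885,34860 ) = 415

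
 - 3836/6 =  - 640 + 2/3 = - 639.33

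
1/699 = 1/699=0.00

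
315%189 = 126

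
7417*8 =59336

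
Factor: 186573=3^1 *62191^1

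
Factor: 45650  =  2^1*  5^2*11^1*83^1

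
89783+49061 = 138844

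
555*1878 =1042290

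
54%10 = 4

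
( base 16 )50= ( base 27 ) 2q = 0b1010000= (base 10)80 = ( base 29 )2m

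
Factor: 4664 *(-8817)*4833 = -2^3 * 3^4 * 11^1 * 53^1*179^1*2939^1 = - 198744984504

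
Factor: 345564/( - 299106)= - 662/573  =  -2^1*3^(  -  1)*191^( - 1)*331^1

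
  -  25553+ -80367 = - 105920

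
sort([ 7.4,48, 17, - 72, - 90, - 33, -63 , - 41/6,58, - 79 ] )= [ - 90, -79,  -  72, - 63 , -33, - 41/6, 7.4, 17, 48,58 ] 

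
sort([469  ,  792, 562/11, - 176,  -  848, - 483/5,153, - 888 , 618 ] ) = [ - 888,-848, - 176, - 483/5,562/11, 153, 469 , 618, 792 ]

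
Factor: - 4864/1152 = - 38/9 = - 2^1 *3^( - 2)*19^1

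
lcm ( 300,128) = 9600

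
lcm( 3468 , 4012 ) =204612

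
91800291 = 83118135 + 8682156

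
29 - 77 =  - 48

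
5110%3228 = 1882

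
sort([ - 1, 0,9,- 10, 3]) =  [-10,  -  1,0 , 3, 9] 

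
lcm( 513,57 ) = 513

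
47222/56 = 843 + 1/4=843.25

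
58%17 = 7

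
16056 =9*1784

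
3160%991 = 187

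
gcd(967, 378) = 1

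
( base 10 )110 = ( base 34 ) 38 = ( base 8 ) 156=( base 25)4a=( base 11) a0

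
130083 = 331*393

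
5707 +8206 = 13913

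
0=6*0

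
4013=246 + 3767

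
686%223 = 17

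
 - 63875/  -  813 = 78+461/813 = 78.57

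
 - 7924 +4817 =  - 3107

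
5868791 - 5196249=672542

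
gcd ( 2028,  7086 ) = 6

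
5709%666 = 381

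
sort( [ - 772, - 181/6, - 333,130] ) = [ - 772, - 333, - 181/6, 130 ] 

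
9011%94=81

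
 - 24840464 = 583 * ( - 42608)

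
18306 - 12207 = 6099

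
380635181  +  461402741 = 842037922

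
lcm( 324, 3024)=9072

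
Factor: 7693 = 7^2*157^1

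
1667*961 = 1601987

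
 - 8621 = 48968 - 57589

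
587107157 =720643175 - 133536018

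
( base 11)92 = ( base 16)65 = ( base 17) 5g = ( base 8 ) 145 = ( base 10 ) 101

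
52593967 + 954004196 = 1006598163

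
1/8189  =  1/8189  =  0.00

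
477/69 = 6 + 21/23 = 6.91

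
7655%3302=1051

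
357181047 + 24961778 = 382142825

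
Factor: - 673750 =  - 2^1 * 5^4 * 7^2*11^1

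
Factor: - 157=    - 157^1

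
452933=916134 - 463201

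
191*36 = 6876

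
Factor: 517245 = 3^1*5^1*34483^1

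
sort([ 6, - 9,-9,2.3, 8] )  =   [ - 9,-9, 2.3, 6,8 ]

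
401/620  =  401/620 = 0.65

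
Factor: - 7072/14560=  - 5^( - 1)*7^( - 1)*17^1 = - 17/35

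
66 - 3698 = -3632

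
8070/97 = 83 + 19/97 = 83.20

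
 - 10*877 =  - 8770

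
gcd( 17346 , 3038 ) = 98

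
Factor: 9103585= 5^1 * 17^1*107101^1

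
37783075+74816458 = 112599533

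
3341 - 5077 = -1736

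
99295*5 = 496475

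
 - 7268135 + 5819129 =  - 1449006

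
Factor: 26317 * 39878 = 1049469326 = 2^1*127^1*157^1*26317^1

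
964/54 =482/27 = 17.85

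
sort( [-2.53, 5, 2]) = [ - 2.53, 2,5 ] 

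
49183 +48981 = 98164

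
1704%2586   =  1704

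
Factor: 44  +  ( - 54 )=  -10 = -2^1 * 5^1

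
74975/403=186 + 17/403=186.04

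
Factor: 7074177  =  3^1*11^1 * 463^2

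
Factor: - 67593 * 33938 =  - 2^1 * 3^1*  71^1 * 239^1*22531^1=- 2293971234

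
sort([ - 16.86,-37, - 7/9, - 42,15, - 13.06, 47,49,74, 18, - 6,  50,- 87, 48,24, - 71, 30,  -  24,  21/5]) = [  -  87,-71 ,-42,  -  37, - 24, - 16.86, - 13.06, - 6, -7/9, 21/5,15, 18,  24,30, 47,48, 49,50, 74]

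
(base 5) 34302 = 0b100110010100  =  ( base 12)1504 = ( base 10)2452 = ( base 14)c72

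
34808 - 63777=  - 28969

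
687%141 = 123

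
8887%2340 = 1867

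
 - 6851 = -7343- - 492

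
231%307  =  231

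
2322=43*54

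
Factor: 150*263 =39450 =2^1*3^1*5^2*263^1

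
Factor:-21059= -21059^1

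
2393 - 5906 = - 3513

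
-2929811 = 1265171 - 4194982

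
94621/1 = 94621 = 94621.00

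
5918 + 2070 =7988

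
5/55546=5/55546 = 0.00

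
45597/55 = 829 + 2/55=829.04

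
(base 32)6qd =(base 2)1101101001101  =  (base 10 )6989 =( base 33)6dq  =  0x1b4d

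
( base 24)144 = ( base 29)N9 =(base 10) 676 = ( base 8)1244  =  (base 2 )1010100100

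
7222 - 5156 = 2066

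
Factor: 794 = 2^1*397^1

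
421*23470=9880870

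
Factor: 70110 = 2^1*3^2*5^1*19^1*41^1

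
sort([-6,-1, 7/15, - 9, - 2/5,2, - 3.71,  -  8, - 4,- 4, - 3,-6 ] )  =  [-9,-8, - 6,-6, - 4, - 4, - 3.71, - 3, - 1, - 2/5, 7/15, 2]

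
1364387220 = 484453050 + 879934170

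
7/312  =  7/312=0.02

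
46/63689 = 46/63689 = 0.00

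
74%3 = 2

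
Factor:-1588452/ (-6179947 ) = 2^2*3^1* 127^( - 1 ) * 48661^ (  -  1)*132371^1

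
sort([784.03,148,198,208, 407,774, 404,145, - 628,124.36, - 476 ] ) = [ - 628, - 476,124.36,145, 148, 198, 208,404 , 407,  774, 784.03 ] 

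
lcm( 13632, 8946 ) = 286272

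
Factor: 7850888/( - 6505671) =-2^3*3^(  -  1 )*211^1*4651^1 * 2168557^( - 1 )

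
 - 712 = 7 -719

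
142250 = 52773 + 89477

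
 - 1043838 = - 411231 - 632607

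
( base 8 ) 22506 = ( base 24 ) GDE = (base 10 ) 9542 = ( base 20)13H2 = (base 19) 1784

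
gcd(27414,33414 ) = 6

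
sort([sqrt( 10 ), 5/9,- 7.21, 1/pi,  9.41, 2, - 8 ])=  [ - 8,-7.21, 1/pi, 5/9, 2,sqrt( 10 ), 9.41 ]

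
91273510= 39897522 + 51375988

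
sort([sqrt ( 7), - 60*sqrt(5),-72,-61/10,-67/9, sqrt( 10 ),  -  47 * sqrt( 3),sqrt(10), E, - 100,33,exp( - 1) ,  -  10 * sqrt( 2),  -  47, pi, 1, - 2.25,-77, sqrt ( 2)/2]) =[ - 60*sqrt( 5), -100,  -  47*sqrt( 3), - 77, - 72,-47,  -  10*sqrt(2 ), - 67/9,  -  61/10, - 2.25,exp( - 1),sqrt( 2)/2,1,sqrt( 7),E, pi,sqrt(10) , sqrt( 10),33] 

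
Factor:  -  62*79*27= -132246 =- 2^1*3^3 *31^1 * 79^1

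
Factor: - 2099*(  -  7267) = 13^2* 43^1* 2099^1 = 15253433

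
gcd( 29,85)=1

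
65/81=65/81 = 0.80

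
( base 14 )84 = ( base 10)116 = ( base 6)312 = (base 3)11022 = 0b1110100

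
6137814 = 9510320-3372506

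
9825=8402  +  1423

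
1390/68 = 695/34 = 20.44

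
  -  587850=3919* (-150 ) 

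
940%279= 103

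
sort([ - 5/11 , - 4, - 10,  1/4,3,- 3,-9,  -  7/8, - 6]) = [-10,-9,-6,-4, - 3, -7/8, - 5/11, 1/4, 3]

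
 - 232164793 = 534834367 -766999160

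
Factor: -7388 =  - 2^2*1847^1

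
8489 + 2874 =11363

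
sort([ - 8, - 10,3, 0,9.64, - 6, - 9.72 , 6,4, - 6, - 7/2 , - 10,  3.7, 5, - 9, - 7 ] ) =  [ - 10, - 10, - 9.72, - 9, - 8, - 7,-6, -6, - 7/2,0,3, 3.7,4,5 , 6,  9.64 ] 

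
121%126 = 121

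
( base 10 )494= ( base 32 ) FE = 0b111101110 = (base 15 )22E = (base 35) E4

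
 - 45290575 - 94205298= - 139495873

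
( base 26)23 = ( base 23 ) 29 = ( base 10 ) 55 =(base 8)67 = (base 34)1L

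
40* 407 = 16280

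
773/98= 773/98= 7.89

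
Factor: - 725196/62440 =-813/70 = -2^( - 1 )*3^1*5^ (-1)*7^ ( - 1)*271^1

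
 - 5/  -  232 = 5/232 = 0.02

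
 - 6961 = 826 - 7787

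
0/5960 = 0 = 0.00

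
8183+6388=14571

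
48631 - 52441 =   -  3810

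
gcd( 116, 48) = 4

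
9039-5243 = 3796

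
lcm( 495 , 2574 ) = 12870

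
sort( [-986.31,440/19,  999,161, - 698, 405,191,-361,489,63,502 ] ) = [ - 986.31,-698, - 361,440/19,63,161,191 , 405 , 489,502, 999 ]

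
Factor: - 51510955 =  - 5^1*10302191^1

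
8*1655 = 13240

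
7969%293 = 58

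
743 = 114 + 629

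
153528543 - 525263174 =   -  371734631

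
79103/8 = 9887 + 7/8 = 9887.88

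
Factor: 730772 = 2^2*7^1*26099^1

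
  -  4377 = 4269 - 8646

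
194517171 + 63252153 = 257769324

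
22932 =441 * 52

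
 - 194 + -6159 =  - 6353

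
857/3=857/3 = 285.67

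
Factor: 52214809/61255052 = 2^( - 2)*97^1*389^(-1 )*39367^(-1 )*538297^1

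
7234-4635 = 2599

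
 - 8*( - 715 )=5720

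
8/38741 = 8/38741 = 0.00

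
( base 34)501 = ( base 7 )22566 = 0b1011010010101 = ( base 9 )7833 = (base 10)5781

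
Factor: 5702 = 2^1*2851^1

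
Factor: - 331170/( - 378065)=2^1 * 3^1 *7^1*19^1*911^(  -  1 ) = 798/911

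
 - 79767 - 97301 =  - 177068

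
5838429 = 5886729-48300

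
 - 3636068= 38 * (-95686 )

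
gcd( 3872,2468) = 4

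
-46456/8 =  - 5807  =  -  5807.00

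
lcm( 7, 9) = 63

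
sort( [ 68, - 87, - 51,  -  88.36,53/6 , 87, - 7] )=[  -  88.36, - 87, - 51, - 7, 53/6 , 68,87] 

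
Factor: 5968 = 2^4*373^1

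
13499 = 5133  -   - 8366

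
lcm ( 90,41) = 3690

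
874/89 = 9 + 73/89 = 9.82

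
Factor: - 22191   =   - 3^1*13^1*569^1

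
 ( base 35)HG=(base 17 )21g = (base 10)611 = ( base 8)1143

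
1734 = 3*578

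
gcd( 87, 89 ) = 1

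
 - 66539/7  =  -9506 + 3/7=-9505.57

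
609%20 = 9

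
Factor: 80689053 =3^1*26896351^1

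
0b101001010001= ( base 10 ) 2641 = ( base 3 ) 10121211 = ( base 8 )5121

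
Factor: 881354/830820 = 440677/415410=2^(- 1)*3^(  -  1)*5^( - 1 )* 61^ (-1 )* 227^ ( - 1 )*440677^1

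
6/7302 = 1/1217 =0.00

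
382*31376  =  11985632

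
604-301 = 303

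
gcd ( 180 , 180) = 180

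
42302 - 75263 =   -  32961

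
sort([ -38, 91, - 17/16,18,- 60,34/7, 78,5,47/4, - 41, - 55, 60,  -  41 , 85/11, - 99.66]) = [ -99.66,  -  60, - 55, - 41, - 41, - 38, - 17/16, 34/7, 5,85/11,47/4,18, 60,78, 91]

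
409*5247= 2146023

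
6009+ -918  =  5091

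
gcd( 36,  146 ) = 2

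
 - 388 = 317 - 705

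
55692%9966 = 5862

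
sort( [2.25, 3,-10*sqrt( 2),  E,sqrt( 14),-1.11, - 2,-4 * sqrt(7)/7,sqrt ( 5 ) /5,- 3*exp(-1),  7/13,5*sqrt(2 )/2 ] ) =[ - 10 *sqrt (2 ), - 2, - 4*sqrt (7) /7, - 1.11, - 3 * exp( - 1), sqrt(5)/5,7/13, 2.25, E,  3,5* sqrt(2) /2, sqrt( 14 )] 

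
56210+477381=533591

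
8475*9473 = 80283675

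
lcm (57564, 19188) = 57564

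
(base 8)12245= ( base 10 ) 5285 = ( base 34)4jf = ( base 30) 5Q5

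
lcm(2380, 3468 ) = 121380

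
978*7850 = 7677300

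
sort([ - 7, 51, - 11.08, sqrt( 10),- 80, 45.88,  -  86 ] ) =[ - 86, - 80, -11.08,-7,sqrt ( 10),45.88,51] 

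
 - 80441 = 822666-903107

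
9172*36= 330192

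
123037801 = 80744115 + 42293686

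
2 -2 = 0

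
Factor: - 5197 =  - 5197^1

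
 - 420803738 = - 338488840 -82314898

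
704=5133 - 4429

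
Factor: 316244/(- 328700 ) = - 5^ ( - 2 )*19^(-1)*457^1=-457/475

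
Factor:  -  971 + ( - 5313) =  - 6284 = - 2^2*1571^1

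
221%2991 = 221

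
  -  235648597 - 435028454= - 670677051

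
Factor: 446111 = 446111^1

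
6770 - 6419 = 351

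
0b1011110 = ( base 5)334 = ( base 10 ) 94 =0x5e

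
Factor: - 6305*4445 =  - 5^2*7^1 * 13^1 *97^1*127^1  =  - 28025725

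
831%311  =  209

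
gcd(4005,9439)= 1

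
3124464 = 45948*68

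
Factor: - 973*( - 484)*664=312698848= 2^5*7^1*11^2*83^1*139^1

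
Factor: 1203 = 3^1*401^1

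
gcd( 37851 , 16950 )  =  3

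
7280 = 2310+4970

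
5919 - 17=5902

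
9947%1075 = 272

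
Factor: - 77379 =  - 3^1 * 25793^1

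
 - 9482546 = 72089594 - 81572140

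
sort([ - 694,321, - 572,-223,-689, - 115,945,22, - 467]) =[ - 694, - 689, - 572, - 467 , -223, - 115, 22,321,945]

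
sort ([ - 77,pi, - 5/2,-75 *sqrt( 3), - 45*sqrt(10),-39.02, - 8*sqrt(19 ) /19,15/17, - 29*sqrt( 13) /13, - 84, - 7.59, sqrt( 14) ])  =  [ - 45 *sqrt( 10 ), - 75*sqrt( 3 ), - 84, - 77, - 39.02, - 29*sqrt( 13 ) /13, - 7.59, - 5/2,-8*sqrt( 19) /19, 15/17,  pi,  sqrt(14) ] 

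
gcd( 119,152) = 1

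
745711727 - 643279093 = 102432634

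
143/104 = 11/8 = 1.38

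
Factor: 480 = 2^5*3^1*5^1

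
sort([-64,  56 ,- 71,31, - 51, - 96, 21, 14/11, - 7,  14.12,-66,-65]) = [- 96, - 71 , - 66, - 65, - 64, - 51, - 7,14/11,14.12, 21, 31 , 56 ]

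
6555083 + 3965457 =10520540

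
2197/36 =2197/36 = 61.03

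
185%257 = 185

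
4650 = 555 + 4095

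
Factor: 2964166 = 2^1*227^1*6529^1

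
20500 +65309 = 85809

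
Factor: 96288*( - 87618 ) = -2^6*3^2*17^2*59^1*859^1 = - 8436561984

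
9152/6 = 4576/3 = 1525.33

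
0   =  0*604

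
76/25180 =19/6295 = 0.00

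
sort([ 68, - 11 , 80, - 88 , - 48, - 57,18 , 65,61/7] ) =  [-88, - 57,-48 ,- 11 , 61/7,18, 65, 68,  80] 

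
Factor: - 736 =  - 2^5 * 23^1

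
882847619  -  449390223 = 433457396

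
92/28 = 3  +  2/7= 3.29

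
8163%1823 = 871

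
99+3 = 102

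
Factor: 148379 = 7^1*11^1 * 41^1*47^1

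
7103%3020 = 1063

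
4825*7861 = 37929325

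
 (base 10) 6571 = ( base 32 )6DB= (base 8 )14653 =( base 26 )9IJ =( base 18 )1251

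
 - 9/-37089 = 1/4121 = 0.00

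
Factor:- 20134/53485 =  - 2^1 * 5^( - 1)*19^( - 1)*563^( - 1 ) *10067^1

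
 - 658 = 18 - 676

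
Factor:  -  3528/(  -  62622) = 2^2*71^(  -  1) = 4/71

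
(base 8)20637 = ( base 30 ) 9gr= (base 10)8607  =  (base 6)103503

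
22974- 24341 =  - 1367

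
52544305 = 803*65435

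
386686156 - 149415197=237270959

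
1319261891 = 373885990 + 945375901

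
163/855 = 163/855 = 0.19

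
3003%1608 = 1395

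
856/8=107 = 107.00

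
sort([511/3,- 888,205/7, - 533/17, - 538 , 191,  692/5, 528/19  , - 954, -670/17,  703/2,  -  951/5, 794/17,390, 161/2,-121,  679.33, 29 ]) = [  -  954 , - 888, -538, - 951/5  , - 121, - 670/17, - 533/17, 528/19, 29,  205/7, 794/17, 161/2,  692/5,511/3, 191,703/2, 390, 679.33] 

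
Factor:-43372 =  - 2^2*7^1*1549^1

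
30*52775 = 1583250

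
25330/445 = 5066/89 = 56.92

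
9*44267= 398403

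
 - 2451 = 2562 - 5013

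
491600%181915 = 127770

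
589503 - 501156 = 88347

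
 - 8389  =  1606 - 9995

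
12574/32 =6287/16 =392.94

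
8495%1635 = 320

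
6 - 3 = 3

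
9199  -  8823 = 376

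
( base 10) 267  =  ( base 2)100001011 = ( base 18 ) ef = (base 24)b3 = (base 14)151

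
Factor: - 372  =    -  2^2*3^1*31^1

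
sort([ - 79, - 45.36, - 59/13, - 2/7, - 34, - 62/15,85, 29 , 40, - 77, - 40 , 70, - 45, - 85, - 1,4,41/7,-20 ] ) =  [ - 85, - 79, - 77, - 45.36, - 45, - 40, - 34,-20, - 59/13 , - 62/15, - 1 , - 2/7,  4,  41/7, 29,40, 70,85] 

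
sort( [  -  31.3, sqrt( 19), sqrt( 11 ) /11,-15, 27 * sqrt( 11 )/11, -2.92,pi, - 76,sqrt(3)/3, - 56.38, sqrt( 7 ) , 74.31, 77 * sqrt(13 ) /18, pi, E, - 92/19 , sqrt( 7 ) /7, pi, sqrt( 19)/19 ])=[-76,-56.38, - 31.3 , - 15, - 92/19, - 2.92 , sqrt( 19 ) /19,  sqrt( 11 )/11,sqrt( 7 )/7,sqrt( 3) /3, sqrt ( 7 ), E,pi, pi, pi, sqrt( 19 ),  27 * sqrt(11 )/11,77 * sqrt(13) /18, 74.31 ] 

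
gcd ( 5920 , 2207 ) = 1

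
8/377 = 8/377 = 0.02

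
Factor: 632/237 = 8/3 = 2^3 * 3^(  -  1 )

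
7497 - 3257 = 4240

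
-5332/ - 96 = 1333/24 = 55.54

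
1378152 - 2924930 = - 1546778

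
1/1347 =1/1347 = 0.00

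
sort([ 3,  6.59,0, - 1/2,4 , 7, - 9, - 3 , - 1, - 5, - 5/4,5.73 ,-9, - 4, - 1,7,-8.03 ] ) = [ - 9,-9, - 8.03,  -  5,-4 , - 3, - 5/4  , - 1, - 1, - 1/2,0 , 3,  4,5.73,  6.59,7,7 ] 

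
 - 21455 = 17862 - 39317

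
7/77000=1/11000  =  0.00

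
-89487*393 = -35168391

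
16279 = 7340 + 8939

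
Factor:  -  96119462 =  - 2^1 * 17^1*2827043^1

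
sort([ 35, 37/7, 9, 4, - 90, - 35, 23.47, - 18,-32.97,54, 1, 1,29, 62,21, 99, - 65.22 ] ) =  [ - 90,-65.22, - 35,  -  32.97, - 18, 1, 1,4, 37/7, 9,21, 23.47 , 29, 35, 54,  62, 99 ]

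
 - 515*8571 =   -  4414065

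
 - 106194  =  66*( - 1609) 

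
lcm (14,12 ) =84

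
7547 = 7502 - -45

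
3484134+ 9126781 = 12610915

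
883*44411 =39214913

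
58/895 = 58/895 = 0.06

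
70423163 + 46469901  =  116893064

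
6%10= 6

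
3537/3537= 1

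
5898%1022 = 788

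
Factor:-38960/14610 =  - 2^3*3^( - 1) =- 8/3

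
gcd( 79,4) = 1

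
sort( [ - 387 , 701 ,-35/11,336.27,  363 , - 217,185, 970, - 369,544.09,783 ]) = [ - 387, - 369, - 217,-35/11,185, 336.27,363, 544.09, 701, 783, 970 ] 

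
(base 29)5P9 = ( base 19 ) dci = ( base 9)6687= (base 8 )11513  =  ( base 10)4939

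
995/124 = 8 + 3/124=8.02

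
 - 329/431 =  - 1  +  102/431 = - 0.76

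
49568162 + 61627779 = 111195941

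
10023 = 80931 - 70908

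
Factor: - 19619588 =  - 2^2 *701^1*6997^1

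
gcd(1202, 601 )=601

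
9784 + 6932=16716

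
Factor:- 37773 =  - 3^3*1399^1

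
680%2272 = 680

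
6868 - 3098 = 3770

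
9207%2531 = 1614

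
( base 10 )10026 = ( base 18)1CH0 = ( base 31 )add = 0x272a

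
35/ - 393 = -35/393 = -0.09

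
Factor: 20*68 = 2^4*5^1*17^1= 1360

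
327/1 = 327 = 327.00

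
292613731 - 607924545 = -315310814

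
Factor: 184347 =3^2*20483^1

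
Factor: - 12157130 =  - 2^1*5^1*647^1*1879^1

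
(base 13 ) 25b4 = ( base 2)1010100001010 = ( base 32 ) 58A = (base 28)6oa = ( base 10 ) 5386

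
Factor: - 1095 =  - 3^1 * 5^1 * 73^1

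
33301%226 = 79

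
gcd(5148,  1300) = 52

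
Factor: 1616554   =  2^1*233^1 *3469^1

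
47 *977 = 45919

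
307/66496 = 307/66496 = 0.00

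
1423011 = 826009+597002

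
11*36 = 396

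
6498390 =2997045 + 3501345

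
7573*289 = 2188597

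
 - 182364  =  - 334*546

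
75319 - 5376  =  69943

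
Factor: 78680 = 2^3*5^1 *7^1 * 281^1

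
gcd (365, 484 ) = 1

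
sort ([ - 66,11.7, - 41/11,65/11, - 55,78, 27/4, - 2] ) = [- 66, - 55 , - 41/11, - 2, 65/11, 27/4,11.7, 78]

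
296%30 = 26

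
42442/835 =42442/835  =  50.83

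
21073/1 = 21073 = 21073.00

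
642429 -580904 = 61525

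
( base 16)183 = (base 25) fc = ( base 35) b2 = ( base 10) 387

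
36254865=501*72365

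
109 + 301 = 410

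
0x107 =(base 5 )2023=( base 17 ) F8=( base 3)100202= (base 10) 263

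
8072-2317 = 5755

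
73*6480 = 473040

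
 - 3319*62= -205778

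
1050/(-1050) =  - 1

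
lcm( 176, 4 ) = 176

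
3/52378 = 3/52378 = 0.00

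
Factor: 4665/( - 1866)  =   - 5/2=- 2^( - 1 )*5^1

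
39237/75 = 523 + 4/25 = 523.16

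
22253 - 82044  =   - 59791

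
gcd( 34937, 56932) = 1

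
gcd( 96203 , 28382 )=1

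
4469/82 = 109/2 = 54.50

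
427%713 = 427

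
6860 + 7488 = 14348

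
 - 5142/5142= -1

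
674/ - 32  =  -337/16 = -21.06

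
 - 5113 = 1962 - 7075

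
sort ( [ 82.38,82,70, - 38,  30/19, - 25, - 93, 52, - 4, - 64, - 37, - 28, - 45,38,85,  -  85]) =[-93, - 85,-64,  -  45, - 38,-37 , - 28, - 25, - 4, 30/19 , 38, 52, 70,82,82.38 , 85] 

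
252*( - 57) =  - 14364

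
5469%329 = 205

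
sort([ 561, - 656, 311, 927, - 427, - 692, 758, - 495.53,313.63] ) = [ - 692, - 656, - 495.53, - 427,311,313.63,561,758,927] 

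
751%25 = 1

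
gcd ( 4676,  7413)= 7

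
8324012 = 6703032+1620980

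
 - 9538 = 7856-17394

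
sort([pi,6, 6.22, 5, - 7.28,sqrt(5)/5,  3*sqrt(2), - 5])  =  [  -  7.28, - 5,sqrt( 5) /5,pi, 3 * sqrt( 2),5,6,6.22]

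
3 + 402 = 405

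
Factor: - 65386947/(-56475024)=21795649/18825008=2^ ( - 4 )*17^1*37^( - 1 )*131^1* 9787^1*31799^( - 1) 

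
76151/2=76151/2= 38075.50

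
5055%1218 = 183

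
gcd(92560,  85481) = 1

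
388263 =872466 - 484203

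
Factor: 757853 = 19^1*39887^1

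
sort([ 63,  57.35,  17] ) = [ 17, 57.35  ,  63] 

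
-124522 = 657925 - 782447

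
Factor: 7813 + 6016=13829 = 13829^1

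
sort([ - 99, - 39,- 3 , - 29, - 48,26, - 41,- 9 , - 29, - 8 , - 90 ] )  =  [ - 99 , - 90, - 48,-41, - 39, - 29, - 29, - 9, - 8,-3,26]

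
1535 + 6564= 8099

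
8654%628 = 490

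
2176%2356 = 2176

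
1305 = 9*145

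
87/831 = 29/277 =0.10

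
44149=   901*49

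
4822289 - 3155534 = 1666755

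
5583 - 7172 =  - 1589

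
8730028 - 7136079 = 1593949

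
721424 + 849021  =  1570445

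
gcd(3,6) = 3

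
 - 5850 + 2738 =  - 3112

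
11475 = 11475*1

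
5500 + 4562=10062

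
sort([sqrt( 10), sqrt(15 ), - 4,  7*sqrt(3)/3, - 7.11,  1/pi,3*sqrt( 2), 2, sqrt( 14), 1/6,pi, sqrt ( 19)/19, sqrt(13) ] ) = [  -  7.11, - 4, 1/6, sqrt(19) /19 , 1/pi, 2, pi, sqrt ( 10), sqrt( 13), sqrt( 14 ), sqrt(15), 7*sqrt(3 )/3,3*sqrt(2) ] 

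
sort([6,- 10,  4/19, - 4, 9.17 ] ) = [ - 10, - 4, 4/19, 6, 9.17]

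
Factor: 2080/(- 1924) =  - 40/37 = - 2^3*5^1*37^( - 1)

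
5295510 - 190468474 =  - 185172964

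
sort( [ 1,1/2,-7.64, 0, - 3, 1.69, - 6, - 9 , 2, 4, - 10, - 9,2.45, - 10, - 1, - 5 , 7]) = [ - 10, - 10, - 9, - 9, - 7.64, - 6,- 5, - 3, - 1, 0 , 1/2, 1, 1.69, 2, 2.45, 4, 7] 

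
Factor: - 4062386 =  - 2^1*59^1*173^1*199^1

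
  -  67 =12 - 79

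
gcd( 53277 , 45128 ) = 1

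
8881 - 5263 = 3618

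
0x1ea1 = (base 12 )4655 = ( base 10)7841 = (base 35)6E1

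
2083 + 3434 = 5517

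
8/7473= 8/7473 = 0.00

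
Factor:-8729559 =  - 3^3*43^1*73^1 *103^1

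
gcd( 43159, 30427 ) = 1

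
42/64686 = 7/10781 = 0.00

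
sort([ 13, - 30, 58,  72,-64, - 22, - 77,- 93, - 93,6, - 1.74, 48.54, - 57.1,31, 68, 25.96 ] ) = [ - 93 ,- 93 , - 77, - 64, - 57.1, - 30, - 22, - 1.74, 6, 13, 25.96, 31, 48.54, 58,68, 72]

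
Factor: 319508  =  2^2  *  7^1 * 11411^1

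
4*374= 1496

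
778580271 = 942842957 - 164262686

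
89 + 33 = 122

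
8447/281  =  30 + 17/281 = 30.06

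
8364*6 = 50184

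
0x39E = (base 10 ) 926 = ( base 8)1636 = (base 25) 1c1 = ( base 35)qg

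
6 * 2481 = 14886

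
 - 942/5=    - 189+ 3/5 = - 188.40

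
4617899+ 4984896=9602795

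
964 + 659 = 1623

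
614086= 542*1133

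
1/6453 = 1/6453 =0.00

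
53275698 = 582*91539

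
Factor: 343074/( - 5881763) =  - 2^1*3^1 *113^( - 1)*52051^( - 1 ) * 57179^1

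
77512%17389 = 7956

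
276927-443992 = -167065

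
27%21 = 6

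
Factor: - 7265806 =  - 2^1*3632903^1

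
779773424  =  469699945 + 310073479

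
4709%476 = 425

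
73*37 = 2701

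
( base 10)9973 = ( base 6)114101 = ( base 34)8LB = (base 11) 7547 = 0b10011011110101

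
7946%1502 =436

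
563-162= 401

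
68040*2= 136080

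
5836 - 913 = 4923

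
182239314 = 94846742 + 87392572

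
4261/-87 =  - 4261/87  =  -  48.98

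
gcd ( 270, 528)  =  6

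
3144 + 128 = 3272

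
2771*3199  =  8864429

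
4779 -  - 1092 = 5871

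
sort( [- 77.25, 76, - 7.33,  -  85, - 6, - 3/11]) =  [-85,-77.25,-7.33, -6,  -  3/11, 76 ]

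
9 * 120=1080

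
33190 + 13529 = 46719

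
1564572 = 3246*482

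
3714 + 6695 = 10409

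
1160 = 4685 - 3525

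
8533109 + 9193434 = 17726543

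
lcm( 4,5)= 20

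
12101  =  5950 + 6151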